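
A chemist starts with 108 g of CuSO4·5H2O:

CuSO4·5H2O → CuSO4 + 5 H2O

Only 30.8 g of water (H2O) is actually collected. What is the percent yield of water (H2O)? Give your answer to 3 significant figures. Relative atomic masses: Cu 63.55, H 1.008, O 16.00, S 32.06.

79.0 %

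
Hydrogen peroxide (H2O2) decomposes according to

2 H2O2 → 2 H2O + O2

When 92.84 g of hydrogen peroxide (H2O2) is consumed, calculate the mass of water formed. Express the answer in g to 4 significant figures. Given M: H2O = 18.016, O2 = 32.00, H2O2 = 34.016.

49.17 g

n(H2O2) = 92.840 g / 34.016 g/mol = 2.7293 mol.
From the equation the H2O2:H2O mole ratio is 2:2, so n(H2O) = 2.7293 × 2/2 = 2.7293 mol.
Mass of H2O = 2.7293 mol × 18.016 g/mol = 49.171 g.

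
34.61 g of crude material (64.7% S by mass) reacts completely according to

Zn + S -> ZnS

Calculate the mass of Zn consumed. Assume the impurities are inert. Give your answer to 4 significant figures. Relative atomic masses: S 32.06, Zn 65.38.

45.67 g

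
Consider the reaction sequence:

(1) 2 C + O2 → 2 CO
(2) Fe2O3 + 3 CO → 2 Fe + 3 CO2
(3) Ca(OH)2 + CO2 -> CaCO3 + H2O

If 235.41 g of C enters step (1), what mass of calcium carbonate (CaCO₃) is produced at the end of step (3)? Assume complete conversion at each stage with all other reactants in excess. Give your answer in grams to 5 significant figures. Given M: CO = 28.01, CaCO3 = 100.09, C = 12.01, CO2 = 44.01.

n(C) = 235.41 / 12.01 = 19.6012 mol.
Reaction (1): C→CO ratio 2:2 ⇒ n(CO) = 19.6012 mol.
Reaction (2): CO→CO2 ratio 3:3 ⇒ n(CO2) = 19.6012 mol.
Reaction (3): CO2→CaCO3 ratio 1:1 ⇒ n(CaCO3) = 19.6012 mol.
Mass of CaCO3 = 19.6012 × 100.09 = 1961.88 g.

1961.9 g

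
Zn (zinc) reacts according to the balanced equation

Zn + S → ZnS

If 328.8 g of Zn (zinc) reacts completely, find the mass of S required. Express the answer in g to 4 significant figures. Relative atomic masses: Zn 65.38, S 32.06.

M(Zn) = 65.38 g/mol.
M(S) = 32.06 g/mol.
n(Zn) = 328.80 g / 65.38 g/mol = 5.0291 mol.
From the equation the Zn:S mole ratio is 1:1, so n(S) = 5.0291 × 1/1 = 5.0291 mol.
Mass of S = 5.0291 mol × 32.06 g/mol = 161.23 g.

161.2 g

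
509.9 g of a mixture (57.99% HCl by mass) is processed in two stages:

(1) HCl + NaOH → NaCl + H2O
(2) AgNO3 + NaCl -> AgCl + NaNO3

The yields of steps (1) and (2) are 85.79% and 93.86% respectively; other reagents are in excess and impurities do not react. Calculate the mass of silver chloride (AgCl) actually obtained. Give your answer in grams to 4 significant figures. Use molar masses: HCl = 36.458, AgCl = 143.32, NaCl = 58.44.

936.0 g

Pure HCl = 509.9 × 0.5799 = 295.69 g.
n(HCl) = 295.69 / 36.458 = 8.1105 mol.
Step 1 (HCl:NaCl = 1:1): theoretical n(NaCl) = 8.1105 mol; at 85.79% yield, n(NaCl) = 6.9580 mol.
Step 2 (NaCl:AgCl = 1:1): theoretical n(AgCl) = 6.9580 mol, so theoretical mass = 6.9580 × 143.32 = 997.21 g.
At 93.86% yield, actual mass of AgCl = 997.21 × 0.9386 = 935.99 g.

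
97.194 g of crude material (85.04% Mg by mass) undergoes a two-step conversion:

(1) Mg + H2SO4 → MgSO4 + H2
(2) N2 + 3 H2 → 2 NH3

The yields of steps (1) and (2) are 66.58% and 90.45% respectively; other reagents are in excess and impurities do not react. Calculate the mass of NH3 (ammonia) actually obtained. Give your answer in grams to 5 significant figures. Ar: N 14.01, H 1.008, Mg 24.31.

23.252 g

Pure Mg = 97.194 × 0.8504 = 82.6538 g.
M(Mg) = 24.31 g/mol.
M(NH3) = 14.01 + 3(1.008) = 17.034 g/mol.
n(Mg) = 82.6538 / 24.31 = 3.39999 mol.
Step 1 (Mg:H2 = 1:1): theoretical n(H2) = 3.39999 mol; at 66.58% yield, n(H2) = 2.26371 mol.
Step 2 (H2:NH3 = 3:2): theoretical n(NH3) = 1.50914 mol, so theoretical mass = 1.50914 × 17.034 = 25.7067 g.
At 90.45% yield, actual mass of NH3 = 25.7067 × 0.9045 = 23.2517 g.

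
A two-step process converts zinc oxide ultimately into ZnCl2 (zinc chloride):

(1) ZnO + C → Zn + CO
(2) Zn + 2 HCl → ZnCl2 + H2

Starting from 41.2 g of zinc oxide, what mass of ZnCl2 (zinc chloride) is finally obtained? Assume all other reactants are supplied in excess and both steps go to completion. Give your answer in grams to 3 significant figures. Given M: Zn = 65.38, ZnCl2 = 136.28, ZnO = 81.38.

69.0 g

n(ZnO) = 41.20 / 81.38 = 0.5063 mol.
Step 1 gives a 1:1 ratio of ZnO to Zn, so n(Zn) = 0.5063 mol.
In step 2 the Zn:ZnCl2 ratio is 1:1, so n(ZnCl2) = 0.5063 mol.
Mass of ZnCl2 = 0.5063 × 136.28 = 68.99 g.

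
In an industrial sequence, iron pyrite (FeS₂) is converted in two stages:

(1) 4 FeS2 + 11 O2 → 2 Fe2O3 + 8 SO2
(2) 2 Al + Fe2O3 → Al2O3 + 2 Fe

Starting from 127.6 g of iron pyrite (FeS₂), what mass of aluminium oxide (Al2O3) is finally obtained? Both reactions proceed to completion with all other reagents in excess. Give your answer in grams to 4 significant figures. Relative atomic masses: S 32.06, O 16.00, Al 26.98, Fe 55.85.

54.22 g

M(FeS2) = 55.85 + 2(32.06) = 119.97 g/mol.
M(Al2O3) = 2(26.98) + 3(16.00) = 101.96 g/mol.
n(FeS2) = 127.60 / 119.97 = 1.0636 mol.
Step 1 gives a 4:2 ratio of FeS2 to Fe2O3, so n(Fe2O3) = 0.53180 mol.
In step 2 the Fe2O3:Al2O3 ratio is 1:1, so n(Al2O3) = 0.53180 mol.
Mass of Al2O3 = 0.53180 × 101.96 = 54.222 g.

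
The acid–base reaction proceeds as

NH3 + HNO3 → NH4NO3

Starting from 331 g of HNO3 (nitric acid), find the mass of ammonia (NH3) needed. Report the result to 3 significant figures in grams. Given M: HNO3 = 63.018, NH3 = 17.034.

89.5 g

n(HNO3) = 331.0 g / 63.018 g/mol = 5.252 mol.
From the equation the HNO3:NH3 mole ratio is 1:1, so n(NH3) = 5.252 × 1/1 = 5.252 mol.
Mass of NH3 = 5.252 mol × 17.034 g/mol = 89.47 g.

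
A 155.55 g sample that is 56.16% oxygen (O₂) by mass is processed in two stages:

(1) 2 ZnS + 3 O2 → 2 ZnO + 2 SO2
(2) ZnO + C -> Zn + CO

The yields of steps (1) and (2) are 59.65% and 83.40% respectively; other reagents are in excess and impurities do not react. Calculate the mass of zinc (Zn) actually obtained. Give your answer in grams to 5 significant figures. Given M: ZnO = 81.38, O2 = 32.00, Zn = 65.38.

59.194 g

Pure O2 = 155.55 × 0.5616 = 87.3569 g.
n(O2) = 87.3569 / 32.00 = 2.72990 mol.
Step 1 (O2:ZnO = 3:2): theoretical n(ZnO) = 1.81994 mol; at 59.65% yield, n(ZnO) = 1.08559 mol.
Step 2 (ZnO:Zn = 1:1): theoretical n(Zn) = 1.08559 mol, so theoretical mass = 1.08559 × 65.38 = 70.9760 g.
At 83.40% yield, actual mass of Zn = 70.9760 × 0.8340 = 59.1939 g.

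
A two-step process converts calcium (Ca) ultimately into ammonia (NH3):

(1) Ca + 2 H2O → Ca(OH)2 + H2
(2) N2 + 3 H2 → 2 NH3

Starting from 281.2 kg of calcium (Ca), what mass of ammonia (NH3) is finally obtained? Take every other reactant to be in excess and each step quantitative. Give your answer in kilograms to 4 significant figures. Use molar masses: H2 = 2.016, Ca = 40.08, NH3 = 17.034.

281.2 kg = 281200 g.
n(Ca) = 281200 / 40.08 = 7016.0 mol.
Step 1 gives a 1:1 ratio of Ca to H2, so n(H2) = 7016.0 mol.
In step 2 the H2:NH3 ratio is 3:2, so n(NH3) = 4677.3 mol.
Mass of NH3 = 4677.3 × 17.034 = 79673 g = 79.67 kg.

79.67 kg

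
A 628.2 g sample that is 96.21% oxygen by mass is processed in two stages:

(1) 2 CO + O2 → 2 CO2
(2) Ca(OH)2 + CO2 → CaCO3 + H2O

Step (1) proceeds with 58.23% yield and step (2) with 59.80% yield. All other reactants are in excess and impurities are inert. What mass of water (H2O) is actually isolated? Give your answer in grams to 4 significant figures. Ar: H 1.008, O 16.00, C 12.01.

Pure O2 = 628.2 × 0.9621 = 604.39 g.
M(O2) = 2(16.00) = 32.00 g/mol.
M(H2O) = 2(1.008) + 16.00 = 18.016 g/mol.
n(O2) = 604.39 / 32.00 = 18.887 mol.
Step 1 (O2:CO2 = 1:2): theoretical n(CO2) = 37.774 mol; at 58.23% yield, n(CO2) = 21.996 mol.
Step 2 (CO2:H2O = 1:1): theoretical n(H2O) = 21.996 mol, so theoretical mass = 21.996 × 18.016 = 396.28 g.
At 59.80% yield, actual mass of H2O = 396.28 × 0.5980 = 236.98 g.

237.0 g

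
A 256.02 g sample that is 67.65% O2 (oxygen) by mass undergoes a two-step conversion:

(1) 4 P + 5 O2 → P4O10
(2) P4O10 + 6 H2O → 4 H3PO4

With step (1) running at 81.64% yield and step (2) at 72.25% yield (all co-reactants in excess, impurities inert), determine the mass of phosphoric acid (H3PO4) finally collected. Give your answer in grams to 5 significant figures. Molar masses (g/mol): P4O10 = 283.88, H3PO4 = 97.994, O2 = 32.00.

250.28 g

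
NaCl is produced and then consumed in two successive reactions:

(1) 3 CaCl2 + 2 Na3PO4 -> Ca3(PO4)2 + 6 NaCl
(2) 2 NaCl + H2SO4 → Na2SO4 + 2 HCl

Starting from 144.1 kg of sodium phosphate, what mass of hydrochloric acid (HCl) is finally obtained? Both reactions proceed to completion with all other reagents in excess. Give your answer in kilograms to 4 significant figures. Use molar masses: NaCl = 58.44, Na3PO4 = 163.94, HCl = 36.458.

144.1 kg = 144100 g.
n(Na3PO4) = 144100 / 163.94 = 878.98 mol.
Step 1 gives a 2:6 ratio of Na3PO4 to NaCl, so n(NaCl) = 2636.9 mol.
In step 2 the NaCl:HCl ratio is 2:2, so n(HCl) = 2636.9 mol.
Mass of HCl = 2636.9 × 36.458 = 96138 g = 96.14 kg.

96.14 kg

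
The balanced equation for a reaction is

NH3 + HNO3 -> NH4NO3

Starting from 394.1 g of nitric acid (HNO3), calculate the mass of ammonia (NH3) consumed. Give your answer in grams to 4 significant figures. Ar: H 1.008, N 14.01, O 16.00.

106.5 g

M(HNO3) = 1.008 + 14.01 + 3(16.00) = 63.018 g/mol.
M(NH3) = 14.01 + 3(1.008) = 17.034 g/mol.
n(HNO3) = 394.10 g / 63.018 g/mol = 6.2538 mol.
From the equation the HNO3:NH3 mole ratio is 1:1, so n(NH3) = 6.2538 × 1/1 = 6.2538 mol.
Mass of NH3 = 6.2538 mol × 17.034 g/mol = 106.53 g.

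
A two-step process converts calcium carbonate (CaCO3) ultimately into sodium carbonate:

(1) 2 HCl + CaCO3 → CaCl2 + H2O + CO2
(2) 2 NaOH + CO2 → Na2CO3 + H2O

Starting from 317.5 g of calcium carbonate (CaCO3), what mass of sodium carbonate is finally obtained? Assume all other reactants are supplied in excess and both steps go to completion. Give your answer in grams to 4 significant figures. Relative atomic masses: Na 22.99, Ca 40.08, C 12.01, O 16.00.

M(CaCO3) = 40.08 + 12.01 + 3(16.00) = 100.09 g/mol.
M(Na2CO3) = 2(22.99) + 12.01 + 3(16.00) = 105.99 g/mol.
n(CaCO3) = 317.50 / 100.09 = 3.1721 mol.
Step 1 gives a 1:1 ratio of CaCO3 to CO2, so n(CO2) = 3.1721 mol.
In step 2 the CO2:Na2CO3 ratio is 1:1, so n(Na2CO3) = 3.1721 mol.
Mass of Na2CO3 = 3.1721 × 105.99 = 336.22 g.

336.2 g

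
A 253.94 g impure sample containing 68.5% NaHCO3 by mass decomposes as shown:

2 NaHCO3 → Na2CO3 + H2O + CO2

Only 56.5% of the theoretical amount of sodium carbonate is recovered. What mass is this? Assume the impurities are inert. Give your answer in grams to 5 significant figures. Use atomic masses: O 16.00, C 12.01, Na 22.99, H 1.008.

61.999 g

Pure NaHCO3 available = 253.94 g × 0.685 = 173.949 g.
M(NaHCO3) = 22.99 + 1.008 + 12.01 + 3(16.00) = 84.008 g/mol.
M(Na2CO3) = 2(22.99) + 12.01 + 3(16.00) = 105.99 g/mol.
n(NaHCO3) = 173.949 g / 84.008 g/mol = 2.07062 mol.
From the equation the NaHCO3:Na2CO3 mole ratio is 2:1, so n(Na2CO3) = 2.07062 × 1/2 = 1.03531 mol.
Mass of Na2CO3 = 1.03531 mol × 105.99 g/mol = 109.733 g.
Actual mass collected = 109.733 g × 0.565 = 61.9990 g.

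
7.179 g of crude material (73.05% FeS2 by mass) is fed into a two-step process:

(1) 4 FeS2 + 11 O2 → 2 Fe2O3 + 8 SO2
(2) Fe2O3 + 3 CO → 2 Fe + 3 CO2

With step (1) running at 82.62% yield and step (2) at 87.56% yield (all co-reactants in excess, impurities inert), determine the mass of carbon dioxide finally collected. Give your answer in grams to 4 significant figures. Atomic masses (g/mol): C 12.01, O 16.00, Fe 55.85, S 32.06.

Pure FeS2 = 7.179 × 0.7305 = 5.2443 g.
M(FeS2) = 55.85 + 2(32.06) = 119.97 g/mol.
M(CO2) = 12.01 + 2(16.00) = 44.01 g/mol.
n(FeS2) = 5.2443 / 119.97 = 0.043713 mol.
Step 1 (FeS2:Fe2O3 = 4:2): theoretical n(Fe2O3) = 0.021857 mol; at 82.62% yield, n(Fe2O3) = 0.018058 mol.
Step 2 (Fe2O3:CO2 = 1:3): theoretical n(CO2) = 0.054174 mol, so theoretical mass = 0.054174 × 44.01 = 2.3842 g.
At 87.56% yield, actual mass of CO2 = 2.3842 × 0.8756 = 2.0876 g.

2.088 g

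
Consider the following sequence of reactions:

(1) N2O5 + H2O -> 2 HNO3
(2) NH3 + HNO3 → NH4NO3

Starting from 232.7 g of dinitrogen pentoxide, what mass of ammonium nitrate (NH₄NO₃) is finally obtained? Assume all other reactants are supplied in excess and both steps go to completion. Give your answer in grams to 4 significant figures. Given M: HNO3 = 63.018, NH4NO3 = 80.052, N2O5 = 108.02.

344.9 g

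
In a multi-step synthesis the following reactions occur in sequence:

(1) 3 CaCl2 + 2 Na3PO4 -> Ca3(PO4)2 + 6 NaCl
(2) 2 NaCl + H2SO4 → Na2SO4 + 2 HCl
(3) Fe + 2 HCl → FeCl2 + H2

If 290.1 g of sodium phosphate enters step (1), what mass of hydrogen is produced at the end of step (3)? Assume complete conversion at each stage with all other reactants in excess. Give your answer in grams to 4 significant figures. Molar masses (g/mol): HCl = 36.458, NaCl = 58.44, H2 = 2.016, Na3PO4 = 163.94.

n(Na3PO4) = 290.1 / 163.94 = 1.7695 mol.
Reaction (1): Na3PO4→NaCl ratio 2:6 ⇒ n(NaCl) = 5.3086 mol.
Reaction (2): NaCl→HCl ratio 2:2 ⇒ n(HCl) = 5.3086 mol.
Reaction (3): HCl→H2 ratio 2:1 ⇒ n(H2) = 2.6543 mol.
Mass of H2 = 2.6543 × 2.016 = 5.3511 g.

5.351 g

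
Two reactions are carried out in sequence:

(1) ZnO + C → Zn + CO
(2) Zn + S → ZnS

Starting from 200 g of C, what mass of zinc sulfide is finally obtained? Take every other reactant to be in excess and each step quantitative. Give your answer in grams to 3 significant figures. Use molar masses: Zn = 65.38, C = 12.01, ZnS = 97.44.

n(C) = 200.0 / 12.01 = 16.65 mol.
Step 1 gives a 1:1 ratio of C to Zn, so n(Zn) = 16.65 mol.
In step 2 the Zn:ZnS ratio is 1:1, so n(ZnS) = 16.65 mol.
Mass of ZnS = 16.65 × 97.44 = 1623 g.

1620 g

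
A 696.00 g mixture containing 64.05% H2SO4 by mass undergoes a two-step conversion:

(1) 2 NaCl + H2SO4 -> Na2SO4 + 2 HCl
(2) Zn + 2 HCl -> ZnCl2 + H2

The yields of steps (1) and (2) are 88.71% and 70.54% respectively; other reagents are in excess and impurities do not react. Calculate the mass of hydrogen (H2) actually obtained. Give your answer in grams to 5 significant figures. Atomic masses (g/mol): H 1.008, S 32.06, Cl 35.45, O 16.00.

5.7341 g

Pure H2SO4 = 696.00 × 0.6405 = 445.788 g.
M(H2SO4) = 2(1.008) + 32.06 + 4(16.00) = 98.076 g/mol.
M(H2) = 2(1.008) = 2.016 g/mol.
n(H2SO4) = 445.788 / 98.076 = 4.54533 mol.
Step 1 (H2SO4:HCl = 1:2): theoretical n(HCl) = 9.09066 mol; at 88.71% yield, n(HCl) = 8.06433 mol.
Step 2 (HCl:H2 = 2:1): theoretical n(H2) = 4.03216 mol, so theoretical mass = 4.03216 × 2.016 = 8.12884 g.
At 70.54% yield, actual mass of H2 = 8.12884 × 0.7054 = 5.73409 g.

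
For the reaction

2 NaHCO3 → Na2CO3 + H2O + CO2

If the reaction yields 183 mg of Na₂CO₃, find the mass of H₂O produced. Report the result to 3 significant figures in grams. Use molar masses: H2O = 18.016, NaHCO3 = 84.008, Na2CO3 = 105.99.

0.0311 g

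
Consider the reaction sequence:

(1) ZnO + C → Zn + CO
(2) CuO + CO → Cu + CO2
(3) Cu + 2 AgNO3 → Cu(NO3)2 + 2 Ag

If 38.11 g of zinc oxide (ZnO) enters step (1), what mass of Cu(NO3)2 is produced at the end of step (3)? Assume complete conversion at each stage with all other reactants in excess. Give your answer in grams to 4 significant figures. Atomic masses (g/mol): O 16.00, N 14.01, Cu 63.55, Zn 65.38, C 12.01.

M(ZnO) = 65.38 + 16.00 = 81.38 g/mol.
M(Cu(NO3)2) = 63.55 + 2(14.01) + 6(16.00) = 187.57 g/mol.
n(ZnO) = 38.11 / 81.38 = 0.46830 mol.
Reaction (1): ZnO→CO ratio 1:1 ⇒ n(CO) = 0.46830 mol.
Reaction (2): CO→Cu ratio 1:1 ⇒ n(Cu) = 0.46830 mol.
Reaction (3): Cu→Cu(NO3)2 ratio 1:1 ⇒ n(Cu(NO3)2) = 0.46830 mol.
Mass of Cu(NO3)2 = 0.46830 × 187.57 = 87.838 g.

87.84 g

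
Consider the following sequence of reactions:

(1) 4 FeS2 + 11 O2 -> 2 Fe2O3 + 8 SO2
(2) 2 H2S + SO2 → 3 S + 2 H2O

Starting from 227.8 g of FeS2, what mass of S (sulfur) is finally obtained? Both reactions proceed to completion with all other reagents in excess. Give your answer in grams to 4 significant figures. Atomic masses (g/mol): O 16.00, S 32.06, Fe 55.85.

365.3 g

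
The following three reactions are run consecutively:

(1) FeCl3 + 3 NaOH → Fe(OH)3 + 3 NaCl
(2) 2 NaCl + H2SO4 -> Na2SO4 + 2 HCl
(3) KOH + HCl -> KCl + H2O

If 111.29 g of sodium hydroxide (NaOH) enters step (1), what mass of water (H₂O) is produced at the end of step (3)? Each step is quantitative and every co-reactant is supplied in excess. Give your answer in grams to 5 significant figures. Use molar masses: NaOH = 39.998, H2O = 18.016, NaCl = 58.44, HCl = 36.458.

50.128 g

n(NaOH) = 111.29 / 39.998 = 2.78239 mol.
Reaction (1): NaOH→NaCl ratio 3:3 ⇒ n(NaCl) = 2.78239 mol.
Reaction (2): NaCl→HCl ratio 2:2 ⇒ n(HCl) = 2.78239 mol.
Reaction (3): HCl→H2O ratio 1:1 ⇒ n(H2O) = 2.78239 mol.
Mass of H2O = 2.78239 × 18.016 = 50.1275 g.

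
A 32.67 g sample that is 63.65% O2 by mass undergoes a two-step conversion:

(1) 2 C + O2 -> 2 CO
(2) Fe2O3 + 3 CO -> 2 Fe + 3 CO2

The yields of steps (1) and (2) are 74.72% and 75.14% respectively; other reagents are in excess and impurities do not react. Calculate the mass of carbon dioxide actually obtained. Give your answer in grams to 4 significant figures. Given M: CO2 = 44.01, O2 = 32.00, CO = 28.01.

32.11 g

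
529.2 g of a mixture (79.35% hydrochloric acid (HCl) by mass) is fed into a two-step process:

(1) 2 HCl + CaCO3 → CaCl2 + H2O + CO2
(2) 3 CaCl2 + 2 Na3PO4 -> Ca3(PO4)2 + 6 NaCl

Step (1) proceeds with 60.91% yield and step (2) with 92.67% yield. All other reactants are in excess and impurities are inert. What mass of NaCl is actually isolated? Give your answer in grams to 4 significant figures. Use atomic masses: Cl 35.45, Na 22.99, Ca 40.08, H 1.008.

379.9 g

Pure HCl = 529.2 × 0.7935 = 419.92 g.
M(HCl) = 1.008 + 35.45 = 36.458 g/mol.
M(NaCl) = 22.99 + 35.45 = 58.44 g/mol.
n(HCl) = 419.92 / 36.458 = 11.518 mol.
Step 1 (HCl:CaCl2 = 2:1): theoretical n(CaCl2) = 5.7590 mol; at 60.91% yield, n(CaCl2) = 3.5078 mol.
Step 2 (CaCl2:NaCl = 3:6): theoretical n(NaCl) = 7.0156 mol, so theoretical mass = 7.0156 × 58.44 = 409.99 g.
At 92.67% yield, actual mass of NaCl = 409.99 × 0.9267 = 379.94 g.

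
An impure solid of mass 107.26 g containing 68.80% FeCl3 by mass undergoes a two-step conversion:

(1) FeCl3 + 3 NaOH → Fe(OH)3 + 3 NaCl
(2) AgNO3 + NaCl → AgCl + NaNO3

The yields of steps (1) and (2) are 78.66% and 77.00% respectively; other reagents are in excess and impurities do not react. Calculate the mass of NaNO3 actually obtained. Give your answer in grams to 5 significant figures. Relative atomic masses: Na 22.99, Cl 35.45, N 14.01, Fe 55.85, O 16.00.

Pure FeCl3 = 107.26 × 0.6880 = 73.7949 g.
M(FeCl3) = 55.85 + 3(35.45) = 162.20 g/mol.
M(NaNO3) = 22.99 + 14.01 + 3(16.00) = 85.00 g/mol.
n(FeCl3) = 73.7949 / 162.20 = 0.454962 mol.
Step 1 (FeCl3:NaCl = 1:3): theoretical n(NaCl) = 1.36489 mol; at 78.66% yield, n(NaCl) = 1.07362 mol.
Step 2 (NaCl:NaNO3 = 1:1): theoretical n(NaNO3) = 1.07362 mol, so theoretical mass = 1.07362 × 85.00 = 91.2577 g.
At 77.00% yield, actual mass of NaNO3 = 91.2577 × 0.7700 = 70.2684 g.

70.268 g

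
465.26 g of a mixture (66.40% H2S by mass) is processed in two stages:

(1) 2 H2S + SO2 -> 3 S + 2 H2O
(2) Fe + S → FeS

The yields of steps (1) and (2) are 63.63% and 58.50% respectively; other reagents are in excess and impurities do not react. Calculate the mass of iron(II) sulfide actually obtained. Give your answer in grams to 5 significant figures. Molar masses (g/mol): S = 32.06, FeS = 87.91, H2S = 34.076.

Pure H2S = 465.26 × 0.6640 = 308.933 g.
n(H2S) = 308.933 / 34.076 = 9.06599 mol.
Step 1 (H2S:S = 2:3): theoretical n(S) = 13.5990 mol; at 63.63% yield, n(S) = 8.65303 mol.
Step 2 (S:FeS = 1:1): theoretical n(FeS) = 8.65303 mol, so theoretical mass = 8.65303 × 87.91 = 760.688 g.
At 58.50% yield, actual mass of FeS = 760.688 × 0.5850 = 445.003 g.

445.00 g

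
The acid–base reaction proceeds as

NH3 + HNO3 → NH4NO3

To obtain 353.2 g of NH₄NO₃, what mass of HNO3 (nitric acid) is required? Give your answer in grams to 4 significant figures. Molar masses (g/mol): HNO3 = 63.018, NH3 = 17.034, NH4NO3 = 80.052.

278.0 g

n(NH4NO3) = 353.20 g / 80.052 g/mol = 4.4121 mol.
From the equation the NH4NO3:HNO3 mole ratio is 1:1, so n(HNO3) = 4.4121 × 1/1 = 4.4121 mol.
Mass of HNO3 = 4.4121 mol × 63.018 g/mol = 278.04 g.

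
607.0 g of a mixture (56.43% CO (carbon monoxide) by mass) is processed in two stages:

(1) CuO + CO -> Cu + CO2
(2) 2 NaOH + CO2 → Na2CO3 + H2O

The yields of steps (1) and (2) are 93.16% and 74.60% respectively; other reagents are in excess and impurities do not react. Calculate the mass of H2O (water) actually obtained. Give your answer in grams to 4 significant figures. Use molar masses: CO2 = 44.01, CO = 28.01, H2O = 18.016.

Pure CO = 607.0 × 0.5643 = 342.53 g.
n(CO) = 342.53 / 28.01 = 12.229 mol.
Step 1 (CO:CO2 = 1:1): theoretical n(CO2) = 12.229 mol; at 93.16% yield, n(CO2) = 11.392 mol.
Step 2 (CO2:H2O = 1:1): theoretical n(H2O) = 11.392 mol, so theoretical mass = 11.392 × 18.016 = 205.25 g.
At 74.60% yield, actual mass of H2O = 205.25 × 0.7460 = 153.11 g.

153.1 g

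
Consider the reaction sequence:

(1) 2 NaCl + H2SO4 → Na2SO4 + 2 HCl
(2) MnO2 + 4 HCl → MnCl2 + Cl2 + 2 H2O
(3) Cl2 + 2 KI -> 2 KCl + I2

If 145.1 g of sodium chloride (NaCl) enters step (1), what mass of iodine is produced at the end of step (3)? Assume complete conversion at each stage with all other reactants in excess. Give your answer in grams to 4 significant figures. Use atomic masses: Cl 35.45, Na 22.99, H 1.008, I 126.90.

M(NaCl) = 22.99 + 35.45 = 58.44 g/mol.
M(I2) = 2(126.90) = 253.80 g/mol.
n(NaCl) = 145.1 / 58.44 = 2.4829 mol.
Reaction (1): NaCl→HCl ratio 2:2 ⇒ n(HCl) = 2.4829 mol.
Reaction (2): HCl→Cl2 ratio 4:1 ⇒ n(Cl2) = 0.62072 mol.
Reaction (3): Cl2→I2 ratio 1:1 ⇒ n(I2) = 0.62072 mol.
Mass of I2 = 0.62072 × 253.80 = 157.54 g.

157.5 g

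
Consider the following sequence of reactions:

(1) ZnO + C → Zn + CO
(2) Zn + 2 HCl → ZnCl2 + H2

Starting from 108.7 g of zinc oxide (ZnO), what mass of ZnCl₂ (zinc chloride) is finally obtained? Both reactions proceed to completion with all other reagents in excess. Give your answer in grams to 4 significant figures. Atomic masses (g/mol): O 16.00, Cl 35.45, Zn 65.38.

M(ZnO) = 65.38 + 16.00 = 81.38 g/mol.
M(ZnCl2) = 65.38 + 2(35.45) = 136.28 g/mol.
n(ZnO) = 108.70 / 81.38 = 1.3357 mol.
Step 1 gives a 1:1 ratio of ZnO to Zn, so n(Zn) = 1.3357 mol.
In step 2 the Zn:ZnCl2 ratio is 1:1, so n(ZnCl2) = 1.3357 mol.
Mass of ZnCl2 = 1.3357 × 136.28 = 182.03 g.

182.0 g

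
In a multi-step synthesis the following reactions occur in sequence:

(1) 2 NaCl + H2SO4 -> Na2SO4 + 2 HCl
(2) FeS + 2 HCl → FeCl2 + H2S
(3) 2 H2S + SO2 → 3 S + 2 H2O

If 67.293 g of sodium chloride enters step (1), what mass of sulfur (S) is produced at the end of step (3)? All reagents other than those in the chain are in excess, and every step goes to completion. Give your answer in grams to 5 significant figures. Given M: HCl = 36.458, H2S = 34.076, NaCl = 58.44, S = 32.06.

n(NaCl) = 67.293 / 58.44 = 1.15149 mol.
Reaction (1): NaCl→HCl ratio 2:2 ⇒ n(HCl) = 1.15149 mol.
Reaction (2): HCl→H2S ratio 2:1 ⇒ n(H2S) = 0.575744 mol.
Reaction (3): H2S→S ratio 2:3 ⇒ n(S) = 0.863617 mol.
Mass of S = 0.863617 × 32.06 = 27.6875 g.

27.688 g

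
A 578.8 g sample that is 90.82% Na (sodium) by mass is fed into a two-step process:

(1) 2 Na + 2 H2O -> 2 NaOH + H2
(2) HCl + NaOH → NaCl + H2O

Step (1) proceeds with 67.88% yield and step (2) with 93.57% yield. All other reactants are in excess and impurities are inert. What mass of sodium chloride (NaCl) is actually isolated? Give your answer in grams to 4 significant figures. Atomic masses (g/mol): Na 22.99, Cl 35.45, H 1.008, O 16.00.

848.7 g

Pure Na = 578.8 × 0.9082 = 525.67 g.
M(Na) = 22.99 g/mol.
M(NaCl) = 22.99 + 35.45 = 58.44 g/mol.
n(Na) = 525.67 / 22.99 = 22.865 mol.
Step 1 (Na:NaOH = 2:2): theoretical n(NaOH) = 22.865 mol; at 67.88% yield, n(NaOH) = 15.521 mol.
Step 2 (NaOH:NaCl = 1:1): theoretical n(NaCl) = 15.521 mol, so theoretical mass = 15.521 × 58.44 = 907.03 g.
At 93.57% yield, actual mass of NaCl = 907.03 × 0.9357 = 848.71 g.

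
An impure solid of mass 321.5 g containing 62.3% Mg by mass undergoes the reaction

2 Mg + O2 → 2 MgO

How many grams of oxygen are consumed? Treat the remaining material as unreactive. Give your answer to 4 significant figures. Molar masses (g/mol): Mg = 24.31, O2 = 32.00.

131.8 g

Mass of pure Mg = 321.5 g × 0.623 = 200.29 g.
n(Mg) = 200.29 g / 24.31 g/mol = 8.2392 mol.
From the equation the Mg:O2 mole ratio is 2:1, so n(O2) = 8.2392 × 1/2 = 4.1196 mol.
Mass of O2 = 4.1196 mol × 32.00 g/mol = 131.83 g.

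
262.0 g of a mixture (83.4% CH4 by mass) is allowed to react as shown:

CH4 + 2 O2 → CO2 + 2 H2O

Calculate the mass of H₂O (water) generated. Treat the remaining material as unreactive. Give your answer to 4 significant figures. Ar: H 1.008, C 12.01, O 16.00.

Mass of pure CH4 = 262.0 g × 0.834 = 218.51 g.
M(CH4) = 12.01 + 4(1.008) = 16.042 g/mol.
M(H2O) = 2(1.008) + 16.00 = 18.016 g/mol.
n(CH4) = 218.51 g / 16.042 g/mol = 13.621 mol.
From the equation the CH4:H2O mole ratio is 1:2, so n(H2O) = 13.621 × 2/1 = 27.242 mol.
Mass of H2O = 27.242 mol × 18.016 g/mol = 490.79 g.

490.8 g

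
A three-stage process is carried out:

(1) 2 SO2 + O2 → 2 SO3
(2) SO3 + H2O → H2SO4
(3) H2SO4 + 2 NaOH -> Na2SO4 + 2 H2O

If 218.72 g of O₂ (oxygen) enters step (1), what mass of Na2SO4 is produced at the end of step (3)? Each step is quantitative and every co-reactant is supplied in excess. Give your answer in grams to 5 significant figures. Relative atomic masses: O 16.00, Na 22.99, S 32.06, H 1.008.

M(O2) = 2(16.00) = 32.00 g/mol.
M(Na2SO4) = 2(22.99) + 32.06 + 4(16.00) = 142.04 g/mol.
n(O2) = 218.72 / 32.00 = 6.83500 mol.
Reaction (1): O2→SO3 ratio 1:2 ⇒ n(SO3) = 13.6700 mol.
Reaction (2): SO3→H2SO4 ratio 1:1 ⇒ n(H2SO4) = 13.6700 mol.
Reaction (3): H2SO4→Na2SO4 ratio 1:1 ⇒ n(Na2SO4) = 13.6700 mol.
Mass of Na2SO4 = 13.6700 × 142.04 = 1941.69 g.

1941.7 g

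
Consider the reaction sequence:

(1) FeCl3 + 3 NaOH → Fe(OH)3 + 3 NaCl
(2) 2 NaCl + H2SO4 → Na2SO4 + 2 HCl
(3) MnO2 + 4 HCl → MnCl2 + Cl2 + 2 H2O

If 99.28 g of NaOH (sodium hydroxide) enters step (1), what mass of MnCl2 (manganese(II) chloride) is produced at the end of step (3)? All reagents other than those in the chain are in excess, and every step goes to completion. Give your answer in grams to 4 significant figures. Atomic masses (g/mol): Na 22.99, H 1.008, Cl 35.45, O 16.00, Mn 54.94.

78.09 g

M(NaOH) = 22.99 + 16.00 + 1.008 = 39.998 g/mol.
M(MnCl2) = 54.94 + 2(35.45) = 125.84 g/mol.
n(NaOH) = 99.28 / 39.998 = 2.4821 mol.
Reaction (1): NaOH→NaCl ratio 3:3 ⇒ n(NaCl) = 2.4821 mol.
Reaction (2): NaCl→HCl ratio 2:2 ⇒ n(HCl) = 2.4821 mol.
Reaction (3): HCl→MnCl2 ratio 4:1 ⇒ n(MnCl2) = 0.62053 mol.
Mass of MnCl2 = 0.62053 × 125.84 = 78.088 g.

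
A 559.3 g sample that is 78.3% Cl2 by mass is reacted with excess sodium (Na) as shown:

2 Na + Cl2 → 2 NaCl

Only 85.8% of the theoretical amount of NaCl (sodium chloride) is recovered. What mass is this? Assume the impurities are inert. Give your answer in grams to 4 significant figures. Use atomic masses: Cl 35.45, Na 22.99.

Pure Cl2 available = 559.3 g × 0.783 = 437.93 g.
M(Cl2) = 2(35.45) = 70.90 g/mol.
M(NaCl) = 22.99 + 35.45 = 58.44 g/mol.
n(Cl2) = 437.93 g / 70.90 g/mol = 6.1768 mol.
From the equation the Cl2:NaCl mole ratio is 1:2, so n(NaCl) = 6.1768 × 2/1 = 12.354 mol.
Mass of NaCl = 12.354 mol × 58.44 g/mol = 721.94 g.
Actual mass collected = 721.94 g × 0.858 = 619.42 g.

619.4 g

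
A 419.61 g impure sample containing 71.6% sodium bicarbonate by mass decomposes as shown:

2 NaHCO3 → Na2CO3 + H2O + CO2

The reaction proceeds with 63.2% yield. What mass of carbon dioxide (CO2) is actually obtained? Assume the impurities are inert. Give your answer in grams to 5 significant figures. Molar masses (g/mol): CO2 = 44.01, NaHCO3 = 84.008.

Pure NaHCO3 available = 419.61 g × 0.716 = 300.441 g.
n(NaHCO3) = 300.441 g / 84.008 g/mol = 3.57634 mol.
From the equation the NaHCO3:CO2 mole ratio is 2:1, so n(CO2) = 3.57634 × 1/2 = 1.78817 mol.
Mass of CO2 = 1.78817 mol × 44.01 g/mol = 78.6973 g.
Actual mass collected = 78.6973 g × 0.632 = 49.7367 g.

49.737 g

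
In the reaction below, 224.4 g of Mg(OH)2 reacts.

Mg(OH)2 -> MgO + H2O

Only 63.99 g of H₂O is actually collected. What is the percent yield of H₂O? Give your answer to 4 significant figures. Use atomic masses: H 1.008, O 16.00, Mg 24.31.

92.32 %

M(Mg(OH)2) = 24.31 + 2(16.00) + 2(1.008) = 58.326 g/mol.
M(H2O) = 2(1.008) + 16.00 = 18.016 g/mol.
n(Mg(OH)2) = 224.40 g / 58.326 g/mol = 3.8473 mol.
From the equation the Mg(OH)2:H2O mole ratio is 1:1, so n(H2O) = 3.8473 × 1/1 = 3.8473 mol.
Mass of H2O = 3.8473 mol × 18.016 g/mol = 69.314 g.
This is the theoretical yield. Percent yield = 63.99 g / 69.314 g × 100% = 92.319%.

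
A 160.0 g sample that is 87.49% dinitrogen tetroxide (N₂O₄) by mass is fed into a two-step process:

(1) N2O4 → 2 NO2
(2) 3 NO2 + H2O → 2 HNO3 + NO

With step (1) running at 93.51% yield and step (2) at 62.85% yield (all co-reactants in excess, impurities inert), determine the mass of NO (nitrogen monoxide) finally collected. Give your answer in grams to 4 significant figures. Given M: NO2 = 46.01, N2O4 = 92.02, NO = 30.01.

17.89 g

Pure N2O4 = 160.0 × 0.8749 = 139.98 g.
n(N2O4) = 139.98 / 92.02 = 1.5212 mol.
Step 1 (N2O4:NO2 = 1:2): theoretical n(NO2) = 3.0425 mol; at 93.51% yield, n(NO2) = 2.8450 mol.
Step 2 (NO2:NO = 3:1): theoretical n(NO) = 0.94834 mol, so theoretical mass = 0.94834 × 30.01 = 28.460 g.
At 62.85% yield, actual mass of NO = 28.460 × 0.6285 = 17.887 g.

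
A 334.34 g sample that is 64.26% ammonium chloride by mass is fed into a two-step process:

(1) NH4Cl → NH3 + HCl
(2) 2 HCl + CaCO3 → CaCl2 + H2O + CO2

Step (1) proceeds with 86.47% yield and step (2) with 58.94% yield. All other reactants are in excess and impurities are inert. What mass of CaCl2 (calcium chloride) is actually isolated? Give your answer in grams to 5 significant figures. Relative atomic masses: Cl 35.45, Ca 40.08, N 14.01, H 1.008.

Pure NH4Cl = 334.34 × 0.6426 = 214.847 g.
M(NH4Cl) = 14.01 + 4(1.008) + 35.45 = 53.492 g/mol.
M(CaCl2) = 40.08 + 2(35.45) = 110.98 g/mol.
n(NH4Cl) = 214.847 / 53.492 = 4.01643 mol.
Step 1 (NH4Cl:HCl = 1:1): theoretical n(HCl) = 4.01643 mol; at 86.47% yield, n(HCl) = 3.47301 mol.
Step 2 (HCl:CaCl2 = 2:1): theoretical n(CaCl2) = 1.73650 mol, so theoretical mass = 1.73650 × 110.98 = 192.717 g.
At 58.94% yield, actual mass of CaCl2 = 192.717 × 0.5894 = 113.587 g.

113.59 g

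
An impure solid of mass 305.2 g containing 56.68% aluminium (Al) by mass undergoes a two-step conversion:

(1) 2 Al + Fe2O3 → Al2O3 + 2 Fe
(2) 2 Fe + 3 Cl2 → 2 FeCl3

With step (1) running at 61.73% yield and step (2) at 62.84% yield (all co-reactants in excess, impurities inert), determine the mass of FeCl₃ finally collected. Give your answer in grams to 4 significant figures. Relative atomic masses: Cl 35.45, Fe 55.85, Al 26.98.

Pure Al = 305.2 × 0.5668 = 172.99 g.
M(Al) = 26.98 g/mol.
M(FeCl3) = 55.85 + 3(35.45) = 162.20 g/mol.
n(Al) = 172.99 / 26.98 = 6.4117 mol.
Step 1 (Al:Fe = 2:2): theoretical n(Fe) = 6.4117 mol; at 61.73% yield, n(Fe) = 3.9579 mol.
Step 2 (Fe:FeCl3 = 2:2): theoretical n(FeCl3) = 3.9579 mol, so theoretical mass = 3.9579 × 162.20 = 641.98 g.
At 62.84% yield, actual mass of FeCl3 = 641.98 × 0.6284 = 403.42 g.

403.4 g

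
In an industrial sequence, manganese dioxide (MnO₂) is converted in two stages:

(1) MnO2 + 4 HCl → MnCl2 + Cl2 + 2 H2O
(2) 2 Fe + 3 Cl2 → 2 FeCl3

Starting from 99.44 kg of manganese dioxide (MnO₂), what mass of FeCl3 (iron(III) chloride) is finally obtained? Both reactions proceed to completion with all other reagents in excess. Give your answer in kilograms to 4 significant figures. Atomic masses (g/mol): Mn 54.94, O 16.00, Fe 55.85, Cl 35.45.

M(MnO2) = 54.94 + 2(16.00) = 86.94 g/mol.
M(FeCl3) = 55.85 + 3(35.45) = 162.20 g/mol.
99.44 kg = 99440 g.
n(MnO2) = 99440 / 86.94 = 1143.8 mol.
Step 1 gives a 1:1 ratio of MnO2 to Cl2, so n(Cl2) = 1143.8 mol.
In step 2 the Cl2:FeCl3 ratio is 3:2, so n(FeCl3) = 762.52 mol.
Mass of FeCl3 = 762.52 × 162.20 = 123680 g = 123.7 kg.

123.7 kg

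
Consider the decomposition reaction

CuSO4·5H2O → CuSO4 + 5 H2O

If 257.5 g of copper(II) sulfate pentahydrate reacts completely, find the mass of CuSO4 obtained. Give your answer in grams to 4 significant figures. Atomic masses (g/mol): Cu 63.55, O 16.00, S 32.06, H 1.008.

M(CuSO4·5H2O) = 63.55 + 32.06 + 9(16.00) + 10(1.008) = 249.69 g/mol.
M(CuSO4) = 63.55 + 32.06 + 4(16.00) = 159.61 g/mol.
n(CuSO4·5H2O) = 257.50 g / 249.69 g/mol = 1.0313 mol.
From the equation the CuSO4·5H2O:CuSO4 mole ratio is 1:1, so n(CuSO4) = 1.0313 × 1/1 = 1.0313 mol.
Mass of CuSO4 = 1.0313 mol × 159.61 g/mol = 164.60 g.

164.6 g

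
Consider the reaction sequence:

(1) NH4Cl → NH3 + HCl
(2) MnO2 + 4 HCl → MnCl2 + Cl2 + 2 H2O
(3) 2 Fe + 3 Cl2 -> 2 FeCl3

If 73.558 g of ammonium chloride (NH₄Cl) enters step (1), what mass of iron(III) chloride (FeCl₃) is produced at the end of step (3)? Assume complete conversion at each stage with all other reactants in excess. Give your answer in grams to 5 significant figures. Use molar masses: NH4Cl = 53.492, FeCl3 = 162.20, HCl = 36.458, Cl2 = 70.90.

n(NH4Cl) = 73.558 / 53.492 = 1.37512 mol.
Reaction (1): NH4Cl→HCl ratio 1:1 ⇒ n(HCl) = 1.37512 mol.
Reaction (2): HCl→Cl2 ratio 4:1 ⇒ n(Cl2) = 0.343780 mol.
Reaction (3): Cl2→FeCl3 ratio 3:2 ⇒ n(FeCl3) = 0.229187 mol.
Mass of FeCl3 = 0.229187 × 162.20 = 37.1741 g.

37.174 g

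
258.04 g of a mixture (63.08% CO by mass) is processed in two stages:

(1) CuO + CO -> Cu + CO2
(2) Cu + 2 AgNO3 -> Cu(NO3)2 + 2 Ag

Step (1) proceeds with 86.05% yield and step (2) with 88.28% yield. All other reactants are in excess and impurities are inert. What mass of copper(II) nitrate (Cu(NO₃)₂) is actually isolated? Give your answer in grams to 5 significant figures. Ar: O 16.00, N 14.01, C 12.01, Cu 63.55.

828.02 g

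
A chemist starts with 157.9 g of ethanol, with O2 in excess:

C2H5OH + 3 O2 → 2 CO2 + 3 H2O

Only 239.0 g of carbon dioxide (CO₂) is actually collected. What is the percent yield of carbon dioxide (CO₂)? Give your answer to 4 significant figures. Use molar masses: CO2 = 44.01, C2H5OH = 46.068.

n(C2H5OH) = 157.90 g / 46.068 g/mol = 3.4275 mol.
From the equation the C2H5OH:CO2 mole ratio is 1:2, so n(CO2) = 3.4275 × 2/1 = 6.8551 mol.
Mass of CO2 = 6.8551 mol × 44.01 g/mol = 301.69 g.
This is the theoretical yield. Percent yield = 239.0 g / 301.69 g × 100% = 79.220%.

79.22 %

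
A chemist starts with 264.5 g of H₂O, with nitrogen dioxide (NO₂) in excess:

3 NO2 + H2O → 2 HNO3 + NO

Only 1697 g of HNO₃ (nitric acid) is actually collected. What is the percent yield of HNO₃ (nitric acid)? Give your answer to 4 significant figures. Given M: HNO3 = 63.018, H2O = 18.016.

91.71 %

n(H2O) = 264.50 g / 18.016 g/mol = 14.681 mol.
From the equation the H2O:HNO3 mole ratio is 1:2, so n(HNO3) = 14.681 × 2/1 = 29.363 mol.
Mass of HNO3 = 29.363 mol × 63.018 g/mol = 1850.4 g.
This is the theoretical yield. Percent yield = 1697 g / 1850.4 g × 100% = 91.711%.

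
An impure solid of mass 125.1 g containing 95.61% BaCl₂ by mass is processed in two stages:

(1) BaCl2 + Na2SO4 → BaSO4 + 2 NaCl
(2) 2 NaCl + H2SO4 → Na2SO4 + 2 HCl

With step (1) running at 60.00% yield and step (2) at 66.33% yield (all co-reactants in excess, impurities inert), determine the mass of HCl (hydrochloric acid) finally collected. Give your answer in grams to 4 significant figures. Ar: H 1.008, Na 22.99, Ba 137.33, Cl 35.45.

Pure BaCl2 = 125.1 × 0.9561 = 119.61 g.
M(BaCl2) = 137.33 + 2(35.45) = 208.23 g/mol.
M(HCl) = 1.008 + 35.45 = 36.458 g/mol.
n(BaCl2) = 119.61 / 208.23 = 0.57440 mol.
Step 1 (BaCl2:NaCl = 1:2): theoretical n(NaCl) = 1.1488 mol; at 60.00% yield, n(NaCl) = 0.68928 mol.
Step 2 (NaCl:HCl = 2:2): theoretical n(HCl) = 0.68928 mol, so theoretical mass = 0.68928 × 36.458 = 25.130 g.
At 66.33% yield, actual mass of HCl = 25.130 × 0.6633 = 16.669 g.

16.67 g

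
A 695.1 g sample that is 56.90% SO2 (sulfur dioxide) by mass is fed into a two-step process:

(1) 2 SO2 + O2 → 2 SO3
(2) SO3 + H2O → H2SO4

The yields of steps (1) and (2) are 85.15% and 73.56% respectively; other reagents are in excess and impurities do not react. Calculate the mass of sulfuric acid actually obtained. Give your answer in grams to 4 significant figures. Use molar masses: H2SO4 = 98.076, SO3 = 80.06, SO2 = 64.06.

Pure SO2 = 695.1 × 0.5690 = 395.51 g.
n(SO2) = 395.51 / 64.06 = 6.1741 mol.
Step 1 (SO2:SO3 = 2:2): theoretical n(SO3) = 6.1741 mol; at 85.15% yield, n(SO3) = 5.2572 mol.
Step 2 (SO3:H2SO4 = 1:1): theoretical n(H2SO4) = 5.2572 mol, so theoretical mass = 5.2572 × 98.076 = 515.61 g.
At 73.56% yield, actual mass of H2SO4 = 515.61 × 0.7356 = 379.28 g.

379.3 g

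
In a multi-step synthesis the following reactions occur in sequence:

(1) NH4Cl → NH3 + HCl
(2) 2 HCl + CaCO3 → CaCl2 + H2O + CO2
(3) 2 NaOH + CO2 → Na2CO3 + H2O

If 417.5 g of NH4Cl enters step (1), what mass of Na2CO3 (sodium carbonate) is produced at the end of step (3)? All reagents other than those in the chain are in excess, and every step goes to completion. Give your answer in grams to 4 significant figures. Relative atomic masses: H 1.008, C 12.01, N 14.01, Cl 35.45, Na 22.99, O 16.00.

M(NH4Cl) = 14.01 + 4(1.008) + 35.45 = 53.492 g/mol.
M(Na2CO3) = 2(22.99) + 12.01 + 3(16.00) = 105.99 g/mol.
n(NH4Cl) = 417.5 / 53.492 = 7.8049 mol.
Reaction (1): NH4Cl→HCl ratio 1:1 ⇒ n(HCl) = 7.8049 mol.
Reaction (2): HCl→CO2 ratio 2:1 ⇒ n(CO2) = 3.9025 mol.
Reaction (3): CO2→Na2CO3 ratio 1:1 ⇒ n(Na2CO3) = 3.9025 mol.
Mass of Na2CO3 = 3.9025 × 105.99 = 413.62 g.

413.6 g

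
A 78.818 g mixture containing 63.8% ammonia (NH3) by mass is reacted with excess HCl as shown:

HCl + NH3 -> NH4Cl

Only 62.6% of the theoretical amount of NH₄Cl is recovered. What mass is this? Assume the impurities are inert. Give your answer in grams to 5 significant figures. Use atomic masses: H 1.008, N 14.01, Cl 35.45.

Pure NH3 available = 78.818 g × 0.638 = 50.2859 g.
M(NH3) = 14.01 + 3(1.008) = 17.034 g/mol.
M(NH4Cl) = 14.01 + 4(1.008) + 35.45 = 53.492 g/mol.
n(NH3) = 50.2859 g / 17.034 g/mol = 2.95209 mol.
From the equation the NH3:NH4Cl mole ratio is 1:1, so n(NH4Cl) = 2.95209 × 1/1 = 2.95209 mol.
Mass of NH4Cl = 2.95209 mol × 53.492 g/mol = 157.913 g.
Actual mass collected = 157.913 g × 0.626 = 98.8536 g.

98.854 g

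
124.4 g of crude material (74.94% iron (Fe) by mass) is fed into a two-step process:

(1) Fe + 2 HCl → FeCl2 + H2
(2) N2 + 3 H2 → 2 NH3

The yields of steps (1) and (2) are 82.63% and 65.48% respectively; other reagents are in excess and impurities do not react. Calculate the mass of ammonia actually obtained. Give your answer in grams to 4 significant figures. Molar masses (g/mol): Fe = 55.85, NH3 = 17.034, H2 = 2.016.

10.26 g

Pure Fe = 124.4 × 0.7494 = 93.225 g.
n(Fe) = 93.225 / 55.85 = 1.6692 mol.
Step 1 (Fe:H2 = 1:1): theoretical n(H2) = 1.6692 mol; at 82.63% yield, n(H2) = 1.3793 mol.
Step 2 (H2:NH3 = 3:2): theoretical n(NH3) = 0.91951 mol, so theoretical mass = 0.91951 × 17.034 = 15.663 g.
At 65.48% yield, actual mass of NH3 = 15.663 × 0.6548 = 10.256 g.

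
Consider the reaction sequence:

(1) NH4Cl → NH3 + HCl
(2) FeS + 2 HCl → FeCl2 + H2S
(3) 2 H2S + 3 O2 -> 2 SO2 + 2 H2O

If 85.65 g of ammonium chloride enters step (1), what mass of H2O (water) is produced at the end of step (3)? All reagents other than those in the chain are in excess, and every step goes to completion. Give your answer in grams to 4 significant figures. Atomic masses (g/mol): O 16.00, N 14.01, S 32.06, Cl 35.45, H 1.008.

14.42 g

M(NH4Cl) = 14.01 + 4(1.008) + 35.45 = 53.492 g/mol.
M(H2O) = 2(1.008) + 16.00 = 18.016 g/mol.
n(NH4Cl) = 85.65 / 53.492 = 1.6012 mol.
Reaction (1): NH4Cl→HCl ratio 1:1 ⇒ n(HCl) = 1.6012 mol.
Reaction (2): HCl→H2S ratio 2:1 ⇒ n(H2S) = 0.80059 mol.
Reaction (3): H2S→H2O ratio 2:2 ⇒ n(H2O) = 0.80059 mol.
Mass of H2O = 0.80059 × 18.016 = 14.423 g.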